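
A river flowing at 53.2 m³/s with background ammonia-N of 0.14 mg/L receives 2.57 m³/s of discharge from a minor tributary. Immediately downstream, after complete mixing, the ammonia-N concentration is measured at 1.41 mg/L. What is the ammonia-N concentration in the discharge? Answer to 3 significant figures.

27.7 mg/L

Mass balance: 53.20·0.1400 + 2.570·Cₑ = 55.77·1.410
→ Cₑ = (55.77·1.410 − 53.20·0.1400) / 2.570 = 27.70 mg/L.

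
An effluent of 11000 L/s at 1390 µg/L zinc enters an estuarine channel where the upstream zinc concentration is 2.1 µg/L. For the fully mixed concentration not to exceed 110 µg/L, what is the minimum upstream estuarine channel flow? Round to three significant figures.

Set C_mix = 110: (Q·2.100 + 11000·1390) / (Q + 11000) = 110
→ Q = 11000·(1390 − 110)/(110 − 2.100) = 130500 L/s.

130000 L/s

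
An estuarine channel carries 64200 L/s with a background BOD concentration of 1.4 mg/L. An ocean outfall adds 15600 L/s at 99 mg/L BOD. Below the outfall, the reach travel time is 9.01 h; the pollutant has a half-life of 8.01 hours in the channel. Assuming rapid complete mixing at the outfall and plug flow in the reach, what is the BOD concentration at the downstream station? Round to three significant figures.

9.39 mg/L

After mixing, C = (64200·1.400 + 15600·99.00) / 79800 = 1634000/79800 = 20.48 mg/L.
Half-life 8.01 h → k = ln 2 / 8.01 = 0.08654 h⁻¹ = 2.077 d⁻¹.
Decay over the reach: 20.48·exp(−kt) = 20.48·0.4586 = 9.391 mg/L.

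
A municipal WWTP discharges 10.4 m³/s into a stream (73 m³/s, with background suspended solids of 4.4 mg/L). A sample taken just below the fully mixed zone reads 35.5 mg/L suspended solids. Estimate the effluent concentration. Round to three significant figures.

Mass balance: 73.00·4.400 + 10.40·Cₑ = 83.40·35.50
→ Cₑ = (83.40·35.50 − 73.00·4.400) / 10.40 = 253.8 mg/L.

254 mg/L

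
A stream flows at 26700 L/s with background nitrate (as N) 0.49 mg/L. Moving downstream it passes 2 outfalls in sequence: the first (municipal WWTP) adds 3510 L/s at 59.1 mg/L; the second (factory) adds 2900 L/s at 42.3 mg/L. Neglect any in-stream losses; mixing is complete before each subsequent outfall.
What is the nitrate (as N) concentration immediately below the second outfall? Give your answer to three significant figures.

10.4 mg/L

Below outfall 1: Q → 30210 L/s, C = (26700·0.4900 + 3510·59.10)/30210 = 7.300 mg/L.
Below outfall 2: Q → 33110 L/s, C = (30210·7.300 + 2900·42.30)/33110 = 10.37 mg/L.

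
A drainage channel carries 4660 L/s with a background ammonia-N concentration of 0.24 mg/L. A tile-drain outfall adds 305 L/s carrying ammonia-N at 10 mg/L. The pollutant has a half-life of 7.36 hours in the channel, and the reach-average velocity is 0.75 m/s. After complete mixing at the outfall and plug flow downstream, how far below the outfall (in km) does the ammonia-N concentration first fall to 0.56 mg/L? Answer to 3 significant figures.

11.6 km

Mixed concentration C = ΣQC/ΣQ = (4660·0.2400 + 305.0·10.00) / 4965 = 4168/4965 = 0.8396 mg/L.
Half-life 7.36 h → k = ln 2 / 7.36 = 0.09418 h⁻¹ = 2.260 d⁻¹.
Set 0.8396·exp(−k·t) = 0.56 → t = ln(0.8396/0.56)/k = 15480 s = 4.300 h.
Distance = v·t = 0.75·15480 = 11610 m = 11.61 km.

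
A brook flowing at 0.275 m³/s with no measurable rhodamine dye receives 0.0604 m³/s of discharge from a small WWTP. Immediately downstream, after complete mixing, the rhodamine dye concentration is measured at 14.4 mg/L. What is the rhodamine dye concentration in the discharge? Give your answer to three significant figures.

Mass balance: 0.2750·0 + 0.06040·Cₑ = 0.3354·14.40
→ Cₑ = (0.3354·14.40 − 0.2750·0) / 0.06040 = 79.96 mg/L.

80.0 mg/L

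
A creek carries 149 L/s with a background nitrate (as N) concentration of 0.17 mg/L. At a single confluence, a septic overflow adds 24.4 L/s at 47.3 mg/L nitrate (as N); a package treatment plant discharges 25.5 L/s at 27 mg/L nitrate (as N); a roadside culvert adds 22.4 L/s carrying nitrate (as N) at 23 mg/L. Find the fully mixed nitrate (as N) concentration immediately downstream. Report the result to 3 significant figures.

10.8 mg/L

Mass balance: C = (149.0·0.1700 + 24.40·47.30 + 25.50·27.00 + 22.40·23.00) / 221.3 = 2383/221.3 = 10.77 mg/L.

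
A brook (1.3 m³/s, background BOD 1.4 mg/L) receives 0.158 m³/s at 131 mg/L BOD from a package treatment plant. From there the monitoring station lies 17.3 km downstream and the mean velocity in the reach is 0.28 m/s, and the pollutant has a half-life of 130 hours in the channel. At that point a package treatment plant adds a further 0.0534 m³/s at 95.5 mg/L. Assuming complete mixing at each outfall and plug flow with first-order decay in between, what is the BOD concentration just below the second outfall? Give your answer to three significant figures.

Mass balance: C = (1.300·1.400 + 0.1580·131.0) / 1.458 = 22.52/1.458 = 15.44 mg/L; combined flow 1.458 m³/s.
Travel time t = 17.3·1000 / 0.28 = 61790 s = 17.16 h.
Half-life 130 h → k = ln 2 / 130 = 0.005332 h⁻¹ = 0.1280 d⁻¹.
Applying C = C₀e^(−kt): 15.44 × 0.9126 = 14.09 mg/L.
At the second outfall, C = (1.458·14.09 + 0.05340·95.50) / (1.458 + 0.05340) = 16.97 mg/L.

17.0 mg/L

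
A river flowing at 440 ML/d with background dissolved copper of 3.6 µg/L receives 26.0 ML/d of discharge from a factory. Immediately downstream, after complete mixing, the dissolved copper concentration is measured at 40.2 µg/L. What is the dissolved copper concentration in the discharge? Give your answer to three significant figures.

660 µg/L

Mass balance: 440.0·3.600 + 26.00·Cₑ = 466.0·40.20
→ Cₑ = (466.0·40.20 − 440.0·3.600) / 26.00 = 659.6 µg/L.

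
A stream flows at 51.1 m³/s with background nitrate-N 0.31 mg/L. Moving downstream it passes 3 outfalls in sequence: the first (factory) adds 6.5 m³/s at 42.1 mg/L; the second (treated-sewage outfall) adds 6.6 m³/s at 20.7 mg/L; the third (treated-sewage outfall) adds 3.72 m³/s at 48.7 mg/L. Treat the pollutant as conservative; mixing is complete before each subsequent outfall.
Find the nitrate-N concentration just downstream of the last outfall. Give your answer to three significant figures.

Below outfall 1: Q → 57.60 m³/s, C = (51.10·0.3100 + 6.500·42.10)/57.60 = 5.026 mg/L.
Below outfall 2: Q → 64.20 m³/s, C = (57.60·5.026 + 6.600·20.70)/64.20 = 6.637 mg/L.
Below outfall 3: Q → 67.92 m³/s, C = (64.20·6.637 + 3.720·48.70)/67.92 = 8.941 mg/L.

8.94 mg/L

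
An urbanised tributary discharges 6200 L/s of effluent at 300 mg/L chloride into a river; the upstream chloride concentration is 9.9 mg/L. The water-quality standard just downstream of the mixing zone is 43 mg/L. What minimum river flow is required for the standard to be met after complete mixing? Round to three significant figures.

Set C_mix = 43: (Q·9.900 + 6200·300.0) / (Q + 6200) = 43
→ Q = 6200·(300.0 − 43)/(43 − 9.900) = 48140 L/s.

48100 L/s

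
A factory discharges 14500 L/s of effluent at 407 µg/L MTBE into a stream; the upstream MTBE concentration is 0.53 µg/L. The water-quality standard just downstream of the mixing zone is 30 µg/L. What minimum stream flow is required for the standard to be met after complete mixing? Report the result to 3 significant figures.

Set C_mix = 30: (Q·0.5300 + 14500·407.0) / (Q + 14500) = 30
→ Q = 14500·(407.0 − 30)/(30 − 0.5300) = 185500 L/s.

185000 L/s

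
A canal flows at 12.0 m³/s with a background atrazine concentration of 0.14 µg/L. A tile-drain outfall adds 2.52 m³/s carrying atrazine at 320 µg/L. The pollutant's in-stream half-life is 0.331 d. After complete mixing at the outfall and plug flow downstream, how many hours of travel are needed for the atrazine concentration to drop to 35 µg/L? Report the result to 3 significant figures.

5.32 h

Mass balance: C = (12.00·0.1400 + 2.520·320.0) / 14.52 = 808.1/14.52 = 55.65 µg/L.
Half-life 0.331 d → k = ln 2 / 0.331 = 2.094 d⁻¹.
55.65·exp(−k·t) = 35 → t = ln(55.65/35)/k = 19140 s = 5.315 h.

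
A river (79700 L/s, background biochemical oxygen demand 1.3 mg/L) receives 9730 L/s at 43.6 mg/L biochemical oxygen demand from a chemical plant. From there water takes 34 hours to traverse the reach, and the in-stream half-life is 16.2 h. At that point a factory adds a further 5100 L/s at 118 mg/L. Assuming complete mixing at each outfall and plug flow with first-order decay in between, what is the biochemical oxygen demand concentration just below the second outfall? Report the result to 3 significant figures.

7.67 mg/L

After mixing, C = (79700·1.300 + 9730·43.60) / 89430 = 527800/89430 = 5.902 mg/L; combined flow 89430 L/s.
Half-life 16.2 h → k = ln 2 / 16.2 = 0.04279 h⁻¹ = 1.027 d⁻¹.
First-order decay: C = 5.902·exp(−k·t) = 5.902·0.2335 = 1.378 mg/L.
At the second outfall, C = (89430·1.378 + 5100·118.0) / (89430 + 5100) = 7.670 mg/L.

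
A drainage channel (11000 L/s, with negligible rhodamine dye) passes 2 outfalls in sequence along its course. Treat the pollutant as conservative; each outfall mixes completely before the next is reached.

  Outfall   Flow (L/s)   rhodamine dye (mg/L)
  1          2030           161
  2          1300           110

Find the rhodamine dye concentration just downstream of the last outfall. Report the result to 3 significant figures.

After outfall 1: Q = 11000 + 2030 = 13030 L/s; C = (11000·0 + 2030·161.0)/13030 = 25.08 mg/L.
After outfall 2: Q = 13030 + 1300 = 14330 L/s; C = (13030·25.08 + 1300·110.0)/14330 = 32.79 mg/L.

32.8 mg/L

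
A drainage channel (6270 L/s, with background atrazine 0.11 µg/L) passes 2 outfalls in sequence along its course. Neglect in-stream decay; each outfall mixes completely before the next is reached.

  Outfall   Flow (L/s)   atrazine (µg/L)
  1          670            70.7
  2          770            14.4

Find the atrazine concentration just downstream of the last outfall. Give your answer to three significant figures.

After outfall 1: Q = 6270 + 670.0 = 6940 L/s; C = (6270·0.1100 + 670.0·70.70)/6940 = 6.925 µg/L.
After outfall 2: Q = 6940 + 770.0 = 7710 L/s; C = (6940·6.925 + 770.0·14.40)/7710 = 7.671 µg/L.

7.67 µg/L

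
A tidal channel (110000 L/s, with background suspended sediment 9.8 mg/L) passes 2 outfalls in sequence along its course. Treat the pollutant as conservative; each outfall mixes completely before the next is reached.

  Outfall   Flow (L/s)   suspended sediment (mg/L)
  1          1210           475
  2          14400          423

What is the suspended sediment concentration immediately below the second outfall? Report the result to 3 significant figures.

After outfall 1: Q = 110000 + 1210 = 111200 L/s; C = (110000·9.800 + 1210·475.0)/111200 = 14.86 mg/L.
After outfall 2: Q = 111200 + 14400 = 125600 L/s; C = (111200·14.86 + 14400·423.0)/125600 = 61.65 mg/L.

61.7 mg/L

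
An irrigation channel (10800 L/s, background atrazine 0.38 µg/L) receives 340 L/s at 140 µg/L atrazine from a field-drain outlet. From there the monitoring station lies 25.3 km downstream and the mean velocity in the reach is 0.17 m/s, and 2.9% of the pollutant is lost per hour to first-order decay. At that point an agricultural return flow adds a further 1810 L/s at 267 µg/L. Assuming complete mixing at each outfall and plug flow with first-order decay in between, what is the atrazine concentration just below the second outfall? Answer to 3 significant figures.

Mixed concentration C = ΣQC/ΣQ = (10800·0.3800 + 340.0·140.0) / 11140 = 51700/11140 = 4.641 µg/L; combined flow 11140 L/s.
Travel time t = 25.3·1000 / 0.17 = 148800 s = 41.34 h.
2.9%/h lost → k = −ln(1 − 0.029) = 0.02943 h⁻¹.
After decay, C = 4.641 × e^(−kt) = 4.641 × 0.2962 = 1.375 µg/L.
At the second outfall, C = (11140·1.375 + 1810·267.0) / (11140 + 1810) = 38.50 µg/L.

38.5 µg/L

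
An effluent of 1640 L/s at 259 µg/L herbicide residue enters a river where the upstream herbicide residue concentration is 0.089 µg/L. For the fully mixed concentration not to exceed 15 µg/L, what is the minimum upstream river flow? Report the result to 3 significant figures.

Set C_mix = 15: (Q·0.08900 + 1640·259.0) / (Q + 1640) = 15
→ Q = 1640·(259.0 − 15)/(15 − 0.08900) = 26840 L/s.

26800 L/s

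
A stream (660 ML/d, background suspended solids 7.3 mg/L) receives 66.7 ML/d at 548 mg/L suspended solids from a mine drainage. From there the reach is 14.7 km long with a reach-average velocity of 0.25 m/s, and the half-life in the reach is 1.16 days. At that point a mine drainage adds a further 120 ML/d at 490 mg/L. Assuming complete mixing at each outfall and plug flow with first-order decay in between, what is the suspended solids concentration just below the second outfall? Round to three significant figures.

102 mg/L

Mass balance: C = (660.0·7.300 + 66.70·548.0) / 726.7 = 41370/726.7 = 56.93 mg/L; combined flow 726.7 ML/d.
Travel time t = 14.7·1000 / 0.25 = 58800 s = 16.33 h.
Half-life 1.16 d → k = ln 2 / 1.16 = 0.5975 d⁻¹.
Decay over the reach: 56.93·exp(−kt) = 56.93·0.6659 = 37.91 mg/L.
Second outfall: C = (726.7·37.91 + 120.0·490.0)/846.7 = 102.0 mg/L.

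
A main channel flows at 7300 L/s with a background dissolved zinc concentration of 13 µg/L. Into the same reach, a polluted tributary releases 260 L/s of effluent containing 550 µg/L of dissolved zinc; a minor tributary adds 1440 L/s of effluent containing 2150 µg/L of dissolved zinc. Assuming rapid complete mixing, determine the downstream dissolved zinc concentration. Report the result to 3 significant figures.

Flow-weighted average: C = (7300·13.00 + 260.0·550.0 + 1440·2150) / 9000 = 3334000/9000 = 370.4 µg/L.

370 µg/L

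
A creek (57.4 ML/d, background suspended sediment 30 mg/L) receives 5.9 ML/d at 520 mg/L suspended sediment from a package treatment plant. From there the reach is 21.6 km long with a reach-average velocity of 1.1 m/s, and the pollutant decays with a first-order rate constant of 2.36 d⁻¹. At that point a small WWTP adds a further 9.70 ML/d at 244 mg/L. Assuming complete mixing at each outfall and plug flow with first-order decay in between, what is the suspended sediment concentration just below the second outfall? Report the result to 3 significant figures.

70.8 mg/L

Mass balance: C = (57.40·30.00 + 5.900·520.0) / 63.30 = 4790/63.30 = 75.67 mg/L; combined flow 63.30 ML/d.
Travel time t = 21.6·1000 / 1.1 = 19640 s = 5.455 h.
Applying C = C₀e^(−kt): 75.67 × 0.5849 = 44.26 mg/L.
At the second outfall, C = (63.30·44.26 + 9.700·244.0) / (63.30 + 9.700) = 70.80 mg/L.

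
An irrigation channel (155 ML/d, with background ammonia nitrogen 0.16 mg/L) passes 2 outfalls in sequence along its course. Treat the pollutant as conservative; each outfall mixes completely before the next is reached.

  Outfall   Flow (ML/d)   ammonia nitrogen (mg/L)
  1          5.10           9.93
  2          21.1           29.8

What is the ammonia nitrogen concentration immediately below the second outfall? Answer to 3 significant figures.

3.89 mg/L

Below outfall 1: Q → 160.1 ML/d, C = (155.0·0.1600 + 5.100·9.930)/160.1 = 0.4712 mg/L.
Below outfall 2: Q → 181.2 ML/d, C = (160.1·0.4712 + 21.10·29.80)/181.2 = 3.886 mg/L.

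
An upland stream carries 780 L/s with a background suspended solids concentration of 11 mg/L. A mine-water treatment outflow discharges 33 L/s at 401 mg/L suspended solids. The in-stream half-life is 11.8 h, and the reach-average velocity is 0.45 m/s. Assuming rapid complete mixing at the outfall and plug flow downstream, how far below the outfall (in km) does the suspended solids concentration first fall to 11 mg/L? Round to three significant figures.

24.6 km

Mixed concentration C = ΣQC/ΣQ = (780.0·11.00 + 33.00·401.0) / 813.0 = 21810/813.0 = 26.83 mg/L.
Half-life 11.8 h → k = ln 2 / 11.8 = 0.05874 h⁻¹ = 1.410 d⁻¹.
Set 26.83·exp(−k·t) = 11 → t = ln(26.83/11)/k = 54640 s = 15.18 h.
Distance = v·t = 0.45·54640 = 24590 m = 24.59 km.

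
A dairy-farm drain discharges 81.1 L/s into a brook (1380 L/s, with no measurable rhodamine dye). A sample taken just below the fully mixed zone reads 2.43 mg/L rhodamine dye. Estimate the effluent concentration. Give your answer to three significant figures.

43.8 mg/L

Mass balance: 1380·0 + 81.10·Cₑ = 1461·2.430
→ Cₑ = (1461·2.430 − 1380·0) / 81.10 = 43.78 mg/L.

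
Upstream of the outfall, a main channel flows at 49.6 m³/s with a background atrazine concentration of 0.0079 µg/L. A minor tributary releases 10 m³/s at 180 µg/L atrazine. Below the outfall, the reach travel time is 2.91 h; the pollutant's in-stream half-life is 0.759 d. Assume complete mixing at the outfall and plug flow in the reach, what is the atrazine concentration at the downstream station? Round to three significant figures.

After mixing, C = (49.60·0.007900 + 10.00·180.0) / 59.60 = 1800/59.60 = 30.21 µg/L.
Half-life 0.759 d → k = ln 2 / 0.759 = 0.9132 d⁻¹.
First-order decay: C = 30.21·exp(−k·t) = 30.21·0.8952 = 27.04 µg/L.

27.0 µg/L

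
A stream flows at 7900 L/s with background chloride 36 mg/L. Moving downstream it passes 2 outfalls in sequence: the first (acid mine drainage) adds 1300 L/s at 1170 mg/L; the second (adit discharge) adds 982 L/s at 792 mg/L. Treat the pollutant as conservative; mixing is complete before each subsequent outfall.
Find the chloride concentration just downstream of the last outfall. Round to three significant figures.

After outfall 1: Q = 7900 + 1300 = 9200 L/s; C = (7900·36.00 + 1300·1170)/9200 = 196.2 mg/L.
After outfall 2: Q = 9200 + 982.0 = 10180 L/s; C = (9200·196.2 + 982.0·792.0)/10180 = 253.7 mg/L.

254 mg/L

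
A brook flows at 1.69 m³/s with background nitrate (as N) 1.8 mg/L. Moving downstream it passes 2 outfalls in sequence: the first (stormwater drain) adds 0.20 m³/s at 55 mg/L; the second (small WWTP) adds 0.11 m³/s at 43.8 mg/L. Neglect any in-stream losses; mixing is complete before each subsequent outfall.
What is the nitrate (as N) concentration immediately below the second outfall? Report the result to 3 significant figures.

9.43 mg/L

After outfall 1: Q = 1.690 + 0.2000 = 1.890 m³/s; C = (1.690·1.800 + 0.2000·55.00)/1.890 = 7.430 mg/L.
After outfall 2: Q = 1.890 + 0.1100 = 2.000 m³/s; C = (1.890·7.430 + 0.1100·43.80)/2.000 = 9.430 mg/L.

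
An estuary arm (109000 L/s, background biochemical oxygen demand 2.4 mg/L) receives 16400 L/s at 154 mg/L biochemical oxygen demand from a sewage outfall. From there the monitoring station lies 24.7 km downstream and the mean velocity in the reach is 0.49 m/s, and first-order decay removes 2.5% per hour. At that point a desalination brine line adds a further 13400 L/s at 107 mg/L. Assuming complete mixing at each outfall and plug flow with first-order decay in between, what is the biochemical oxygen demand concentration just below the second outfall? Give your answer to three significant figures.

24.4 mg/L

After mixing, C = (109000·2.400 + 16400·154.0) / 125400 = 2787000/125400 = 22.23 mg/L; combined flow 125400 L/s.
Travel time t = 24.7·1000 / 0.49 = 50410 s = 14.00 h.
2.5%/h lost → k = −ln(1 − 0.025) = 0.02532 h⁻¹.
After decay, C = 22.23 × e^(−kt) = 22.23 × 0.7015 = 15.59 mg/L.
Second outfall: C = (125400·15.59 + 13400·107.0)/138800 = 24.42 mg/L.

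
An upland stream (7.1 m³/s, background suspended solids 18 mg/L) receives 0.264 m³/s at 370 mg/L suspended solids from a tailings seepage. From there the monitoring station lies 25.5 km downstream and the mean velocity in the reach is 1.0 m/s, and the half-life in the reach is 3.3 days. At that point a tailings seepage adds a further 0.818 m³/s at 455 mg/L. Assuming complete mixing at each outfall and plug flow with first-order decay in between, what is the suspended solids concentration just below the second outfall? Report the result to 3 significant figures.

Conservation of mass: C = (7.100·18.00 + 0.2640·370.0) / 7.364 = 225.5/7.364 = 30.62 mg/L; combined flow 7.364 m³/s.
Travel time t = 25.5·1000 / 1.0 = 25500 s = 7.083 h.
Half-life 3.3 d → k = ln 2 / 3.3 = 0.2100 d⁻¹.
After decay, C = 30.62 × e^(−kt) = 30.62 × 0.9399 = 28.78 mg/L.
Second outfall: C = (7.364·28.78 + 0.8180·455.0)/8.182 = 71.39 mg/L.

71.4 mg/L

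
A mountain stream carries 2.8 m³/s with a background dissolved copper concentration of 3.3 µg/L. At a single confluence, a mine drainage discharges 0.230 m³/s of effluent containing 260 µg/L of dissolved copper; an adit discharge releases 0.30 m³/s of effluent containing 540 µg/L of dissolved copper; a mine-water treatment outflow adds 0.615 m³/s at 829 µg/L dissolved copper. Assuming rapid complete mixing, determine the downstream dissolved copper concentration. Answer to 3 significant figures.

188 µg/L

Flow-weighted average: C = (2.800·3.300 + 0.2300·260.0 + 0.3000·540.0 + 0.6150·829.0) / 3.945 = 740.9/3.945 = 187.8 µg/L.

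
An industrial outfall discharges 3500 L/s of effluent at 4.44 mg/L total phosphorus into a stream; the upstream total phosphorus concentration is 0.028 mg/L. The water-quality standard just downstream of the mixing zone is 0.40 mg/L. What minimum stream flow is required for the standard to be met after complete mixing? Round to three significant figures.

Set C_mix = 0.40: (Q·0.02800 + 3500·4.440) / (Q + 3500) = 0.40
→ Q = 3500·(4.440 − 0.40)/(0.40 − 0.02800) = 38010 L/s.

38000 L/s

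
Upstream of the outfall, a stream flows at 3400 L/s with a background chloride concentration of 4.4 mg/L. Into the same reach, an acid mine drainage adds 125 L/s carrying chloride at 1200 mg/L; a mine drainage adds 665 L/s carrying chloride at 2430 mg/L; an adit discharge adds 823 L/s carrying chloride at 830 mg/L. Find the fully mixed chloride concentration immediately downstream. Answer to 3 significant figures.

492 mg/L

Mass balance: C = (3400·4.400 + 125.0·1200 + 665.0·2430 + 823.0·830.0) / 5013 = 2464000/5013 = 491.5 mg/L.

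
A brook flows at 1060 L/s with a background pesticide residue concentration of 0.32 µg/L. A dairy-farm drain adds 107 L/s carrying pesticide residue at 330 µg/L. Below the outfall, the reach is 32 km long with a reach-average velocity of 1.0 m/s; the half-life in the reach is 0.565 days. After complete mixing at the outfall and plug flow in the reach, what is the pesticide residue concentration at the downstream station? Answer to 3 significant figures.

Mixed concentration C = ΣQC/ΣQ = (1060·0.3200 + 107.0·330.0) / 1167 = 35650/1167 = 30.55 µg/L.
Travel time t = 32·1000 / 1.0 = 32000 s = 8.889 h.
Half-life 0.565 d → k = ln 2 / 0.565 = 1.227 d⁻¹.
Decay over the reach: 30.55·exp(−kt) = 30.55·0.6348 = 19.39 µg/L.

19.4 µg/L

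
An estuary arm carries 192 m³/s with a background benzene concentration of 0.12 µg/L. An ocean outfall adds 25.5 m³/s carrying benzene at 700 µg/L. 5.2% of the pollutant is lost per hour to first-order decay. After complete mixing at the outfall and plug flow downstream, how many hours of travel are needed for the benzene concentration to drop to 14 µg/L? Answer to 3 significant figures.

33.1 h

Mass balance: C = (192.0·0.1200 + 25.50·700.0) / 217.5 = 17870/217.5 = 82.17 µg/L.
5.2%/h lost → k = −ln(1 − 0.052) = 0.05340 h⁻¹.
82.17·exp(−k·t) = 14 → t = ln(82.17/14)/k = 119300 s = 33.14 h.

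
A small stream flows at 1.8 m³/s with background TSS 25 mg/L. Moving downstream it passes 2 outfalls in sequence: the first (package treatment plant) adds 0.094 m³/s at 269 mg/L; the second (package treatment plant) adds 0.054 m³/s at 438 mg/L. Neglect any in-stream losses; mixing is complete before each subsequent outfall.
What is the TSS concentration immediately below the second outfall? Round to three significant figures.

Below outfall 1: Q → 1.894 m³/s, C = (1.800·25.00 + 0.09400·269.0)/1.894 = 37.11 mg/L.
Below outfall 2: Q → 1.948 m³/s, C = (1.894·37.11 + 0.05400·438.0)/1.948 = 48.22 mg/L.

48.2 mg/L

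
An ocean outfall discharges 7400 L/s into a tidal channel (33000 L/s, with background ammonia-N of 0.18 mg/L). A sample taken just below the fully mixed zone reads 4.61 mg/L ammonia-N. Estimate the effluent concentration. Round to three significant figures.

Mass balance: 33000·0.1800 + 7400·Cₑ = 40400·4.610
→ Cₑ = (40400·4.610 − 33000·0.1800) / 7400 = 24.37 mg/L.

24.4 mg/L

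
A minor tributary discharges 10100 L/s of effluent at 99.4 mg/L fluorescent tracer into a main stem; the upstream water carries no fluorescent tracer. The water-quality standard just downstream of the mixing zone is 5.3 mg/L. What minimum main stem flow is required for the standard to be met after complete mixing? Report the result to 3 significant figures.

179000 L/s

Set C_mix = 5.3: (Q·0 + 10100·99.40) / (Q + 10100) = 5.3
→ Q = 10100·(99.40 − 5.3)/(5.3 − 0) = 179300 L/s.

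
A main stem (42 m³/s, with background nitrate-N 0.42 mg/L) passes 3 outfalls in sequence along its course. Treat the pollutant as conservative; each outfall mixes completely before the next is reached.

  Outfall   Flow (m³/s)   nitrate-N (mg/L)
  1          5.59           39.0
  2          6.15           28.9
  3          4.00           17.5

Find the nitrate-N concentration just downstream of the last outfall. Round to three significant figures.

Outfall 1: combined Q = 47.59 m³/s; C = (42.00·0.4200 + 5.590·39.00)/47.59 = 4.952 mg/L.
Outfall 2: combined Q = 53.74 m³/s; C = (47.59·4.952 + 6.150·28.90)/53.74 = 7.692 mg/L.
Outfall 3: combined Q = 57.74 m³/s; C = (53.74·7.692 + 4.000·17.50)/57.74 = 8.372 mg/L.

8.37 mg/L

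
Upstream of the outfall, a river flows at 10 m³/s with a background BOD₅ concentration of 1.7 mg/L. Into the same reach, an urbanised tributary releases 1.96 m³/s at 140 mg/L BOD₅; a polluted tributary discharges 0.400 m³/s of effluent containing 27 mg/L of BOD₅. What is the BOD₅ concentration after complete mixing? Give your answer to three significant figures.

After mixing, C = (10.00·1.700 + 1.960·140.0 + 0.4000·27.00) / 12.36 = 302.2/12.36 = 24.45 mg/L.

24.4 mg/L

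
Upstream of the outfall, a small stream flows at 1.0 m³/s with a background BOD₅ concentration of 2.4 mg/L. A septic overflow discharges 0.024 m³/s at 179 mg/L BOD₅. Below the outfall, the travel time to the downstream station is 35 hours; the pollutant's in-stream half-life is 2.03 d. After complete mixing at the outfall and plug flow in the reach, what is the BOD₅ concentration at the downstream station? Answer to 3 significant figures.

3.97 mg/L

Flow-weighted average: C = (1.000·2.400 + 0.02400·179.0) / 1.024 = 6.696/1.024 = 6.539 mg/L.
Half-life 2.03 d → k = ln 2 / 2.03 = 0.3415 d⁻¹.
First-order decay: C = 6.539·exp(−k·t) = 6.539·0.6078 = 3.974 mg/L.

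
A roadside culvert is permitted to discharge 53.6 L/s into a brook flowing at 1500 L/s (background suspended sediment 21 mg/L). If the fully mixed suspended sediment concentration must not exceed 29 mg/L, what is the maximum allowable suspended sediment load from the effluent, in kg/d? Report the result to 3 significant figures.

1170 kg/d

Mass balance at the limit: 1500·21.00 + 53.60·Cₑ = 1554·29 → Cₑ = 252.9 mg/L.
53.60 L/s = 0.05360 m³/s. Load = 0.05360 m³/s × 252.9 g/m³ × 86 400 s/d = 1171 kg/d.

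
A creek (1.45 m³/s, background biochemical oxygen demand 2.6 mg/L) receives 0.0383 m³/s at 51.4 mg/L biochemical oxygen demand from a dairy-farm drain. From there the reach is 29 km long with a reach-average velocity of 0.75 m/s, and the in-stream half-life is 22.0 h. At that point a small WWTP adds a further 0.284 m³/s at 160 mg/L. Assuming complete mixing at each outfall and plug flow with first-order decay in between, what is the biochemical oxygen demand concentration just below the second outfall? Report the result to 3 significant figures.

Mass balance: C = (1.450·2.600 + 0.03830·51.40) / 1.488 = 5.739/1.488 = 3.856 mg/L; combined flow 1.488 m³/s.
Travel time t = 29·1000 / 0.75 = 38670 s = 10.74 h.
Half-life 22.0 h → k = ln 2 / 22.0 = 0.03151 h⁻¹ = 0.7562 d⁻¹.
Decay over the reach: 3.856·exp(−kt) = 3.856·0.7129 = 2.749 mg/L.
At the second outfall, C = (1.488·2.749 + 0.2840·160.0) / (1.488 + 0.2840) = 27.95 mg/L.

27.9 mg/L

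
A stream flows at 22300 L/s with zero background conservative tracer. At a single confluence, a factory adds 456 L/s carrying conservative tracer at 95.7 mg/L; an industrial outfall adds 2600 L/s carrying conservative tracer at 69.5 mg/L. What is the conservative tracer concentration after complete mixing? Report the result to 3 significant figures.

8.85 mg/L

Conservation of mass: C = (22300·0 + 456.0·95.70 + 2600·69.50) / 25360 = 224300/25360 = 8.848 mg/L.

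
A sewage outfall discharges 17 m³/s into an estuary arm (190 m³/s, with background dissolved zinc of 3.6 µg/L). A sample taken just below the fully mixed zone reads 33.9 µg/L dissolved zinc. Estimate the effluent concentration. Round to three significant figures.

373 µg/L

Mass balance: 190.0·3.600 + 17.00·Cₑ = 207.0·33.90
→ Cₑ = (207.0·33.90 − 190.0·3.600) / 17.00 = 372.5 µg/L.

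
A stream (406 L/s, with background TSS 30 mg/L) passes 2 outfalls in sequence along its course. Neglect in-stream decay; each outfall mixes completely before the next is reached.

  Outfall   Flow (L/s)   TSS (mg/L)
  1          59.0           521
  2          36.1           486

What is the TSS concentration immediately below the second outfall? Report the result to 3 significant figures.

Outfall 1: combined Q = 465.0 L/s; C = (406.0·30.00 + 59.00·521.0)/465.0 = 92.30 mg/L.
Outfall 2: combined Q = 501.1 L/s; C = (465.0·92.30 + 36.10·486.0)/501.1 = 120.7 mg/L.

121 mg/L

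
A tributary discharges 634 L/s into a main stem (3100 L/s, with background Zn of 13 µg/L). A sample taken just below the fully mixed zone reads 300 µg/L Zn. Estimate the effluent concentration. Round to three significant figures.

1700 µg/L

Mass balance: 3100·13.00 + 634.0·Cₑ = 3734·300.0
→ Cₑ = (3734·300.0 − 3100·13.00) / 634.0 = 1703 µg/L.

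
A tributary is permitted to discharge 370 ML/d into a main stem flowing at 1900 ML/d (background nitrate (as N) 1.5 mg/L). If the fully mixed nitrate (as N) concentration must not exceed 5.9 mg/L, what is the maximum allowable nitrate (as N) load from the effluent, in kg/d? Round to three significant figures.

10500 kg/d

Mass balance at the limit: 1900·1.500 + 370.0·Cₑ = 2270·5.9 → Cₑ = 28.49 mg/L.
370.0 ML/d = 4.282 m³/s. Load = 4.282 m³/s × 28.49 g/m³ × 86 400 s/d = 10540 kg/d.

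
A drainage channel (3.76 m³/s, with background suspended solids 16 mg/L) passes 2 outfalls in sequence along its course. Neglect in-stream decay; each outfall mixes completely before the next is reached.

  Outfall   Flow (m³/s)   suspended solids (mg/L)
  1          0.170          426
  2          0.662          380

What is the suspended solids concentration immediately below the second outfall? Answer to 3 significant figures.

83.7 mg/L

Outfall 1: combined Q = 3.930 m³/s; C = (3.760·16.00 + 0.1700·426.0)/3.930 = 33.74 mg/L.
Outfall 2: combined Q = 4.592 m³/s; C = (3.930·33.74 + 0.6620·380.0)/4.592 = 83.65 mg/L.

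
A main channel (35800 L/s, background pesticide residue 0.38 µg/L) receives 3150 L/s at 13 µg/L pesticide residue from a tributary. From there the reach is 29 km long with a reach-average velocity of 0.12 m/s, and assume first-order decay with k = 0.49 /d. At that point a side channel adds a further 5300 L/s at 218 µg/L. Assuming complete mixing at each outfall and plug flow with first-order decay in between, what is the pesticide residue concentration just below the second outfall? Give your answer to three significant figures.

Flow-weighted average: C = (35800·0.3800 + 3150·13.00) / 38950 = 54550/38950 = 1.401 µg/L; combined flow 38950 L/s.
Travel time t = 29·1000 / 0.12 = 241700 s = 67.13 h.
Applying C = C₀e^(−kt): 1.401 × 0.2540 = 0.3557 µg/L.
At the second outfall, C = (38950·0.3557 + 5300·218.0) / (38950 + 5300) = 26.42 µg/L.

26.4 µg/L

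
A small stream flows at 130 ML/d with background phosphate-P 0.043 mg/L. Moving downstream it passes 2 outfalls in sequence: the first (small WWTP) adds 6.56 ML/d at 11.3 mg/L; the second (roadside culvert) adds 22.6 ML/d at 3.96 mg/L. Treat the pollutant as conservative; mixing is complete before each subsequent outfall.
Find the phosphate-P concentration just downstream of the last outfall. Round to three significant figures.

Below outfall 1: Q → 136.6 ML/d, C = (130.0·0.04300 + 6.560·11.30)/136.6 = 0.5838 mg/L.
Below outfall 2: Q → 159.2 ML/d, C = (136.6·0.5838 + 22.60·3.960)/159.2 = 1.063 mg/L.

1.06 mg/L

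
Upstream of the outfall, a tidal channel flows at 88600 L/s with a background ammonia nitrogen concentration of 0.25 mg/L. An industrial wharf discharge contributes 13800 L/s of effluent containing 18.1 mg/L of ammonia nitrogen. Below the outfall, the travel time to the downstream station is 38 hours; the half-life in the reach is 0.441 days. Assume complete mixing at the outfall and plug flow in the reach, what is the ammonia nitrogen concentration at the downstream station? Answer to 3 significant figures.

0.220 mg/L

Mixed concentration C = ΣQC/ΣQ = (88600·0.2500 + 13800·18.10) / 102400 = 271900/102400 = 2.656 mg/L.
Half-life 0.441 d → k = ln 2 / 0.441 = 1.572 d⁻¹.
First-order decay: C = 2.656·exp(−k·t) = 2.656·0.08302 = 0.2205 mg/L.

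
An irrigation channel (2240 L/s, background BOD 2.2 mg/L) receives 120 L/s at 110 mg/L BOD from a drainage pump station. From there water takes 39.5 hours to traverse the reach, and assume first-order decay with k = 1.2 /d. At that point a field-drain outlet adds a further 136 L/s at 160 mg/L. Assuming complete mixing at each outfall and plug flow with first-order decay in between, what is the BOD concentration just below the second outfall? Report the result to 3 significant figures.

9.73 mg/L

Flow-weighted average: C = (2240·2.200 + 120.0·110.0) / 2360 = 18130/2360 = 7.681 mg/L; combined flow 2360 L/s.
After decay, C = 7.681 × e^(−kt) = 7.681 × 0.1388 = 1.066 mg/L.
Second outfall: C = (2360·1.066 + 136.0·160.0)/2496 = 9.726 mg/L.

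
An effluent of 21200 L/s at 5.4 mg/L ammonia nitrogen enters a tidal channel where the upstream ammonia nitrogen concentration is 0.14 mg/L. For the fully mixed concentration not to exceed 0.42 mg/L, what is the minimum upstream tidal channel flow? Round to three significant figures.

Set C_mix = 0.42: (Q·0.1400 + 21200·5.400) / (Q + 21200) = 0.42
→ Q = 21200·(5.400 − 0.42)/(0.42 − 0.1400) = 377100 L/s.

377000 L/s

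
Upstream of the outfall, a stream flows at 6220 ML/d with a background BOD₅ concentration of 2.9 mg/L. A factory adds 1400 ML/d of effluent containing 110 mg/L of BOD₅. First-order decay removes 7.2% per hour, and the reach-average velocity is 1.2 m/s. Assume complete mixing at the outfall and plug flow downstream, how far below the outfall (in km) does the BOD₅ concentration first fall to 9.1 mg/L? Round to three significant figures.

52.5 km

Mass balance: C = (6220·2.900 + 1400·110.0) / 7620 = 172000/7620 = 22.58 mg/L.
7.2%/h lost → k = −ln(1 − 0.072) = 0.07472 h⁻¹.
Set 22.58·exp(−k·t) = 9.1 → t = ln(22.58/9.1)/k = 43780 s = 12.16 h.
Distance = v·t = 1.2·43780 = 52530 m = 52.53 km.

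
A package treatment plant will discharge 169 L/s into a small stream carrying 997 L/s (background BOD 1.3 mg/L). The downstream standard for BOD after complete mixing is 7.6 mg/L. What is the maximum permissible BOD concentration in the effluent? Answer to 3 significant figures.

At the limit, (Qr·Cr + Qe·Cₑ)/(Qr + Qe) = 7.6:
Cₑ = (1166·7.6 − 997.0·1.300) / 169.0 = 44.77 mg/L.

44.8 mg/L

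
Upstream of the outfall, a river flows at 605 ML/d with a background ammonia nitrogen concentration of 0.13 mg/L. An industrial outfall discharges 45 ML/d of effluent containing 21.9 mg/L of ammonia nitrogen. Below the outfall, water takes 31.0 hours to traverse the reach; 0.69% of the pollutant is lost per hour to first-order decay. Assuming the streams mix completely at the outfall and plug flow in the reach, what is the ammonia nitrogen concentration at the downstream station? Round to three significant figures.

Conservation of mass: C = (605.0·0.1300 + 45.00·21.90) / 650.0 = 1064/650.0 = 1.637 mg/L.
0.69%/h lost → k = −ln(1 − 0.0069) = 0.006924 h⁻¹.
Decay over the reach: 1.637·exp(−kt) = 1.637·0.8068 = 1.321 mg/L.

1.32 mg/L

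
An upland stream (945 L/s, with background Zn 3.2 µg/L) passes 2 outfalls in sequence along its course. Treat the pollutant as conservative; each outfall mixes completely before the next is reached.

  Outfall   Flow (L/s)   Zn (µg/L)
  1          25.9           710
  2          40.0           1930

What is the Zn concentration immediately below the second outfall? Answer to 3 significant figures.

97.5 µg/L

After outfall 1: Q = 945.0 + 25.90 = 970.9 L/s; C = (945.0·3.200 + 25.90·710.0)/970.9 = 22.05 µg/L.
After outfall 2: Q = 970.9 + 40.00 = 1011 L/s; C = (970.9·22.05 + 40.00·1930)/1011 = 97.55 µg/L.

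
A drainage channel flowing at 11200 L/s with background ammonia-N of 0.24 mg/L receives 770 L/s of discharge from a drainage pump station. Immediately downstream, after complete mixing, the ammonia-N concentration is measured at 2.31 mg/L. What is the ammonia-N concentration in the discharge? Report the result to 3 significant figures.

Mass balance: 11200·0.2400 + 770.0·Cₑ = 11970·2.310
→ Cₑ = (11970·2.310 − 11200·0.2400) / 770.0 = 32.42 mg/L.

32.4 mg/L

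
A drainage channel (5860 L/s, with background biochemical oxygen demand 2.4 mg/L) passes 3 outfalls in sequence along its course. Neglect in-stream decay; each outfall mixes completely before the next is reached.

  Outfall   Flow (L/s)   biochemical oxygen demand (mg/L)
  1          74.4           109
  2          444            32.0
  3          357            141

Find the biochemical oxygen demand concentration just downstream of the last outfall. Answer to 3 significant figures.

Outfall 1: combined Q = 5934 L/s; C = (5860·2.400 + 74.40·109.0)/5934 = 3.736 mg/L.
Outfall 2: combined Q = 6378 L/s; C = (5934·3.736 + 444.0·32.00)/6378 = 5.704 mg/L.
Outfall 3: combined Q = 6735 L/s; C = (6378·5.704 + 357.0·141.0)/6735 = 12.88 mg/L.

12.9 mg/L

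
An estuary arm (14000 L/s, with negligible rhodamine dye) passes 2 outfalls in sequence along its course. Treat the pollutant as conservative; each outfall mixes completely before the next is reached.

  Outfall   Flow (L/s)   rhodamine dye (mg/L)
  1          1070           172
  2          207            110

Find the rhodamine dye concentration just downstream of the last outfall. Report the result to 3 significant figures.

13.5 mg/L

Outfall 1: combined Q = 15070 L/s; C = (14000·0 + 1070·172.0)/15070 = 12.21 mg/L.
Outfall 2: combined Q = 15280 L/s; C = (15070·12.21 + 207.0·110.0)/15280 = 13.54 mg/L.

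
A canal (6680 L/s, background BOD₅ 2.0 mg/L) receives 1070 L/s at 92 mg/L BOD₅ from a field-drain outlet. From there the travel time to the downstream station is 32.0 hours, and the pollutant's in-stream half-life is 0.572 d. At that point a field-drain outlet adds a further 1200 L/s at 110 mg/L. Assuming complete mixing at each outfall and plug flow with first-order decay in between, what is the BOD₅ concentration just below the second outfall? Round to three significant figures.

17.2 mg/L

Mass balance: C = (6680·2.000 + 1070·92.00) / 7750 = 111800/7750 = 14.43 mg/L; combined flow 7750 L/s.
Half-life 0.572 d → k = ln 2 / 0.572 = 1.212 d⁻¹.
Applying C = C₀e^(−kt): 14.43 × 0.1987 = 2.867 mg/L.
At the second outfall, C = (7750·2.867 + 1200·110.0) / (7750 + 1200) = 17.23 mg/L.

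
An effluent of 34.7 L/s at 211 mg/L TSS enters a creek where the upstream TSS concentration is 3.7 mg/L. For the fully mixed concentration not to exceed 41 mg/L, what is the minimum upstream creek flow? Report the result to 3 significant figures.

158 L/s

Set C_mix = 41: (Q·3.700 + 34.70·211.0) / (Q + 34.70) = 41
→ Q = 34.70·(211.0 − 41)/(41 − 3.700) = 158.2 L/s.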